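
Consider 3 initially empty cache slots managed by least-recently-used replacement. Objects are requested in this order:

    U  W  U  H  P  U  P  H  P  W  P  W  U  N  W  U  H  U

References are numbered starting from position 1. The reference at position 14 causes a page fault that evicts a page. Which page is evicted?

P

pos 1: U → fault, frames (U)
pos 2: W → fault, frames (U W)
pos 3: U → hit
pos 4: H → fault, frames (W U H)
pos 5: P → fault, evict W, frames (U H P)
pos 6: U → hit
pos 7: P → hit
pos 8: H → hit
pos 9: P → hit
pos 10: W → fault, evict U, frames (H P W)
pos 11: P → hit
pos 12: W → hit
pos 13: U → fault, evict H, frames (P W U)
pos 14: N → fault, evict P, frames (W U N)
At position 14, page P is evicted.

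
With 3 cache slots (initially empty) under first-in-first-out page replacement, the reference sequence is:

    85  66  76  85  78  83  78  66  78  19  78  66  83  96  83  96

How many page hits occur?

6

85 → fault, frames {85}
66 → fault, frames {85,66}
76 → fault, frames {85,66,76}
85 → hit
78 → fault, evict 85, frames {66,76,78}
83 → fault, evict 66, frames {76,78,83}
78 → hit
66 → fault, evict 76, frames {78,83,66}
78 → hit
19 → fault, evict 78, frames {83,66,19}
78 → fault, evict 83, frames {66,19,78}
66 → hit
83 → fault, evict 66, frames {19,78,83}
96 → fault, evict 19, frames {78,83,96}
83 → hit
96 → hit
Hits: 6.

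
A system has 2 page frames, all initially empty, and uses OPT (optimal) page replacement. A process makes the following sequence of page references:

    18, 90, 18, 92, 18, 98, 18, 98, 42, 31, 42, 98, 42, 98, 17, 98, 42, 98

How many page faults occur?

9

18 → fault, frames {18}
90 → fault, frames {18,90}
18 → hit
92 → fault, evict 90, frames {18,92}
18 → hit
98 → fault, evict 92, frames {18,98}
18 → hit
98 → hit
42 → fault, evict 18, frames {98,42}
31 → fault, evict 98, frames {42,31}
42 → hit
98 → fault, evict 31, frames {42,98}
42 → hit
98 → hit
17 → fault, evict 42, frames {98,17}
98 → hit
42 → fault, evict 17, frames {98,42}
98 → hit
Page faults: 9.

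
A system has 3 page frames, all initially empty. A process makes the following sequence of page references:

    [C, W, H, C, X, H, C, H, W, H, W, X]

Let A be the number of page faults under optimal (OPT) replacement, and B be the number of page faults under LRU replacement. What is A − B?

Under OPT: F F F . F . . . F . . . → 5 faults.
Under LRU: F F F . F . . . F . . F → 6 faults.
A − B = 5 − 6 = -1.

-1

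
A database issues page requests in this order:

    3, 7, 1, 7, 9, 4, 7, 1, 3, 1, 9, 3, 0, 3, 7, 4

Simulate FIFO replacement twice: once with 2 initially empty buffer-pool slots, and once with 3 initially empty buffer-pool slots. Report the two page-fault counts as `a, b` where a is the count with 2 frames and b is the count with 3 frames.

2 frames: F F F . F F F F F . F . F F F F → 13 faults.
3 frames: F F F . F F F F F . F . F . F F → 12 faults.
12 < 13: adding a frame reduced faults, as is typical.

13, 12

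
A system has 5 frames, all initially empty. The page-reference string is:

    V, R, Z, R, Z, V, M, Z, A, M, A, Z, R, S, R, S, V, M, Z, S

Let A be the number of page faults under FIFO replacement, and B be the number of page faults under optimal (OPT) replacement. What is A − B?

1

Under FIFO: F F F . . . F . F . . . . F . . F . . . → 7 faults.
Under OPT: F F F . . . F . F . . . . F . . . . . . → 6 faults.
A − B = 7 − 6 = 1.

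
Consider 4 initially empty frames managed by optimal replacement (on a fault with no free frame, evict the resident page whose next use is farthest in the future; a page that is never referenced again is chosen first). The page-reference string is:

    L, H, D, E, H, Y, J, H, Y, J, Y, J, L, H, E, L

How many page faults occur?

L: fault, frames [L]
H: fault, frames [L, H]
D: fault, frames [L, H, D]
E: fault, frames [L, H, D, E]
H: hit
Y: fault, evict D, frames [L, H, E, Y]
J: fault, evict E, frames [L, H, Y, J]
H: hit
Y: hit
J: hit
Y: hit
J: hit
L: hit
H: hit
E: fault, evict J, frames [L, H, Y, E]
L: hit
Page faults: 7.

7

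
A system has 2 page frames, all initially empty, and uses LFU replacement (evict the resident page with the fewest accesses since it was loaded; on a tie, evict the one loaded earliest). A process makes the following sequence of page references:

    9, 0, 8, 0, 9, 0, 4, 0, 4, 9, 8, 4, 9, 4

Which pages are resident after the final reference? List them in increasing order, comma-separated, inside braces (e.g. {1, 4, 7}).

{0, 4}

9: miss, frames (9)
0: miss, frames (9 0)
8: miss, evict 9, frames (0 8)
0: hit
9: miss, evict 8, frames (0 9)
0: hit
4: miss, evict 9, frames (0 4)
0: hit
4: hit
9: miss, evict 4, frames (0 9)
8: miss, evict 9, frames (0 8)
4: miss, evict 8, frames (0 4)
9: miss, evict 4, frames (0 9)
4: miss, evict 9, frames (0 4)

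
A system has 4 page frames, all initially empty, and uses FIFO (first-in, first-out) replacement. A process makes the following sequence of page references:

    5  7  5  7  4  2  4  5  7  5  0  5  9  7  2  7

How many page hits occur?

5: fault, frames [5]
7: fault, frames [5, 7]
5: hit
7: hit
4: fault, frames [5, 7, 4]
2: fault, frames [5, 7, 4, 2]
4: hit
5: hit
7: hit
5: hit
0: fault, evict 5, frames [7, 4, 2, 0]
5: fault, evict 7, frames [4, 2, 0, 5]
9: fault, evict 4, frames [2, 0, 5, 9]
7: fault, evict 2, frames [0, 5, 9, 7]
2: fault, evict 0, frames [5, 9, 7, 2]
7: hit
Hits: 7.

7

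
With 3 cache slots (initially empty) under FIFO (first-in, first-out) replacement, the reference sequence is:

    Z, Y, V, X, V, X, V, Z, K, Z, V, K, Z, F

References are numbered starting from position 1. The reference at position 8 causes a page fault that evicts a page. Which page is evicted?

Y

pos 1: Z: fault, frames (Z)
pos 2: Y: fault, frames (Z Y)
pos 3: V: fault, frames (Z Y V)
pos 4: X: fault, evict Z, frames (Y V X)
pos 5: V: hit
pos 6: X: hit
pos 7: V: hit
pos 8: Z: fault, evict Y, frames (V X Z)
At position 8, page Y is evicted.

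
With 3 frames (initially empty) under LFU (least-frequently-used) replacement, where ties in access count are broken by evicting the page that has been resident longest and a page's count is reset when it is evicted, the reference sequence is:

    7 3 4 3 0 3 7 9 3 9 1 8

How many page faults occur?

8

7 → miss, frames [7]
3 → miss, frames [7, 3]
4 → miss, frames [7, 3, 4]
3 → hit
0 → miss, evict 7, frames [3, 4, 0]
3 → hit
7 → miss, evict 4, frames [3, 0, 7]
9 → miss, evict 0, frames [3, 7, 9]
3 → hit
9 → hit
1 → miss, evict 7, frames [3, 9, 1]
8 → miss, evict 1, frames [3, 9, 8]
Page faults: 8.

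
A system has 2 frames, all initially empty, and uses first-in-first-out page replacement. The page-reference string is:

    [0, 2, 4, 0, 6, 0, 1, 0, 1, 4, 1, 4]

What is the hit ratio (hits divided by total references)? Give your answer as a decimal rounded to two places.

0 -> miss, frames {0}
2 -> miss, frames {0,2}
4 -> miss, evict 0, frames {2,4}
0 -> miss, evict 2, frames {4,0}
6 -> miss, evict 4, frames {0,6}
0 -> hit
1 -> miss, evict 0, frames {6,1}
0 -> miss, evict 6, frames {1,0}
1 -> hit
4 -> miss, evict 1, frames {0,4}
1 -> miss, evict 0, frames {4,1}
4 -> hit
Hits: 3 of 12 references → 3/12 = 0.2500.

0.25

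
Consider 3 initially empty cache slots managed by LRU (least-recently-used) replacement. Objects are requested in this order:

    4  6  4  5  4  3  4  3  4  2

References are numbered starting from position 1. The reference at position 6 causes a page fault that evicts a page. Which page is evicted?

pos 1: 4 → miss, frames (4)
pos 2: 6 → miss, frames (4 6)
pos 3: 4 → hit
pos 4: 5 → miss, frames (6 4 5)
pos 5: 4 → hit
pos 6: 3 → miss, evict 6, frames (5 4 3)
At position 6, page 6 is evicted.

6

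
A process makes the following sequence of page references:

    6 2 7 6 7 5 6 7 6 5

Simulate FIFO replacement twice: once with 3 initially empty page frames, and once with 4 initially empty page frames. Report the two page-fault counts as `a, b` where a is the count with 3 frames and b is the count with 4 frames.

5, 4

3 frames: F F F . . F F . . . → 5 faults.
4 frames: F F F . . F . . . . → 4 faults.
4 < 5: adding a frame reduced faults, as is typical.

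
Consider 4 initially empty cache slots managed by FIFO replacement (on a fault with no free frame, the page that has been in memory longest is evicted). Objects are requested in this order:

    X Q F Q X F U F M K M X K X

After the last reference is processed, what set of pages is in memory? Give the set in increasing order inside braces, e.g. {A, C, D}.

X -> fault, frames [X]
Q -> fault, frames [X, Q]
F -> fault, frames [X, Q, F]
Q -> hit
X -> hit
F -> hit
U -> fault, frames [X, Q, F, U]
F -> hit
M -> fault, evict X, frames [Q, F, U, M]
K -> fault, evict Q, frames [F, U, M, K]
M -> hit
X -> fault, evict F, frames [U, M, K, X]
K -> hit
X -> hit

{K, M, U, X}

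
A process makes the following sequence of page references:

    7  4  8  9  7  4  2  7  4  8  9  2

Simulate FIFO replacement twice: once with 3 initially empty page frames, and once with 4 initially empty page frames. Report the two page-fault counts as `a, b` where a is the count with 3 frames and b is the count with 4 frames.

9, 10

3 frames: F F F F F F F . . F F . → 9 faults.
4 frames: F F F F . . F F F F F F → 10 faults.
10 > 9: adding a frame increased faults — Belady's anomaly.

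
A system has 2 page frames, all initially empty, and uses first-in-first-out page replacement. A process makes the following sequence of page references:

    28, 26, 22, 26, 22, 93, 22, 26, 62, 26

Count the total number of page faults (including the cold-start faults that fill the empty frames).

6

28 → fault, frames [28]
26 → fault, frames [28, 26]
22 → fault, evict 28, frames [26, 22]
26 → hit
22 → hit
93 → fault, evict 26, frames [22, 93]
22 → hit
26 → fault, evict 22, frames [93, 26]
62 → fault, evict 93, frames [26, 62]
26 → hit
Page faults: 6.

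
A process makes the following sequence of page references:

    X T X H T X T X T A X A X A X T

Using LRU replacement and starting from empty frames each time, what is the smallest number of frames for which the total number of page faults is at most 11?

2

f=1: 16 faults
f=2: 8 faults
f=3: 4 faults
f=4: 4 faults
Smallest f with faults ≤ 11 is 2.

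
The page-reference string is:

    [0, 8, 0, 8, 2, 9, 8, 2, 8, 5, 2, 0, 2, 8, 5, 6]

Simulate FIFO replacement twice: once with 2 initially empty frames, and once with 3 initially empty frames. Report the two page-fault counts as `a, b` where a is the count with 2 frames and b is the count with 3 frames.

2 frames: F F . . F F F F . F . F F F F F → 12 faults.
3 frames: F F . . F F . . . F . F F F F F → 10 faults.
10 < 12: adding a frame reduced faults, as is typical.

12, 10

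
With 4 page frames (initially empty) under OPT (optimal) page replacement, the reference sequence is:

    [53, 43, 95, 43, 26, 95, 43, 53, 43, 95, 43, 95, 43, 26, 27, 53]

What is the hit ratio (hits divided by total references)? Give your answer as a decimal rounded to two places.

53: miss, frames {53}
43: miss, frames {53,43}
95: miss, frames {53,43,95}
43: hit
26: miss, frames {53,43,95,26}
95: hit
43: hit
53: hit
43: hit
95: hit
43: hit
95: hit
43: hit
26: hit
27: miss, evict 26, frames {53,43,95,27}
53: hit
Hits: 11 of 16 references → 11/16 = 0.6875.

0.69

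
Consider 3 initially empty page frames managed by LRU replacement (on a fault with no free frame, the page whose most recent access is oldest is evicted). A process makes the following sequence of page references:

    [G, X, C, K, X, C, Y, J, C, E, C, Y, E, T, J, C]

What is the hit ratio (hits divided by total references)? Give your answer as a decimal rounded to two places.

0.31

G → fault, frames (G)
X → fault, frames (G X)
C → fault, frames (G X C)
K → fault, evict G, frames (X C K)
X → hit
C → hit
Y → fault, evict K, frames (X C Y)
J → fault, evict X, frames (C Y J)
C → hit
E → fault, evict Y, frames (J C E)
C → hit
Y → fault, evict J, frames (E C Y)
E → hit
T → fault, evict C, frames (Y E T)
J → fault, evict Y, frames (E T J)
C → fault, evict E, frames (T J C)
Hits: 5 of 16 references → 5/16 = 0.3125.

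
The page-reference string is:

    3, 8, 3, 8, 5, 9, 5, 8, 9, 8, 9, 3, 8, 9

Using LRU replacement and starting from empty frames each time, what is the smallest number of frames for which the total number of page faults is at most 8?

f=1: 14 faults
f=2: 9 faults
f=3: 5 faults
f=4: 4 faults
Smallest f with faults ≤ 8 is 3.

3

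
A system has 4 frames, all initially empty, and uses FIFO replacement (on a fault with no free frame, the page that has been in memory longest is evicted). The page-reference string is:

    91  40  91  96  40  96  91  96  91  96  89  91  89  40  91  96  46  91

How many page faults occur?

91 → fault, frames {91}
40 → fault, frames {91,40}
91 → hit
96 → fault, frames {91,40,96}
40 → hit
96 → hit
91 → hit
96 → hit
91 → hit
96 → hit
89 → fault, frames {91,40,96,89}
91 → hit
89 → hit
40 → hit
91 → hit
96 → hit
46 → fault, evict 91, frames {40,96,89,46}
91 → fault, evict 40, frames {96,89,46,91}
Page faults: 6.

6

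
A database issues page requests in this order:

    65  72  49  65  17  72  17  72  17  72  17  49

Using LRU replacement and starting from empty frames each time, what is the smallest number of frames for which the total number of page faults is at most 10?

2

f=1: 12 faults
f=2: 7 faults
f=3: 6 faults
f=4: 4 faults
Smallest f with faults ≤ 10 is 2.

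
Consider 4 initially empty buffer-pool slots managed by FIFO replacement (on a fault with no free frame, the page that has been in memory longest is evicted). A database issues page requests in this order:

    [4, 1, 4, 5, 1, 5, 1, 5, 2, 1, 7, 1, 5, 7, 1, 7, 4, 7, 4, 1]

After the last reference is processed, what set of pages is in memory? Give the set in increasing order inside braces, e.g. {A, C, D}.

{1, 2, 4, 7}

4 → miss, frames [4]
1 → miss, frames [4, 1]
4 → hit
5 → miss, frames [4, 1, 5]
1 → hit
5 → hit
1 → hit
5 → hit
2 → miss, frames [4, 1, 5, 2]
1 → hit
7 → miss, evict 4, frames [1, 5, 2, 7]
1 → hit
5 → hit
7 → hit
1 → hit
7 → hit
4 → miss, evict 1, frames [5, 2, 7, 4]
7 → hit
4 → hit
1 → miss, evict 5, frames [2, 7, 4, 1]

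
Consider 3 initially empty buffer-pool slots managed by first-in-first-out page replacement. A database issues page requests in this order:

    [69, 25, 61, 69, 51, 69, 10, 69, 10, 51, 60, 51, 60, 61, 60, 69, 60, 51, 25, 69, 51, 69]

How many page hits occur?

8

69 → miss, frames [69]
25 → miss, frames [69, 25]
61 → miss, frames [69, 25, 61]
69 → hit
51 → miss, evict 69, frames [25, 61, 51]
69 → miss, evict 25, frames [61, 51, 69]
10 → miss, evict 61, frames [51, 69, 10]
69 → hit
10 → hit
51 → hit
60 → miss, evict 51, frames [69, 10, 60]
51 → miss, evict 69, frames [10, 60, 51]
60 → hit
61 → miss, evict 10, frames [60, 51, 61]
60 → hit
69 → miss, evict 60, frames [51, 61, 69]
60 → miss, evict 51, frames [61, 69, 60]
51 → miss, evict 61, frames [69, 60, 51]
25 → miss, evict 69, frames [60, 51, 25]
69 → miss, evict 60, frames [51, 25, 69]
51 → hit
69 → hit
Hits: 8.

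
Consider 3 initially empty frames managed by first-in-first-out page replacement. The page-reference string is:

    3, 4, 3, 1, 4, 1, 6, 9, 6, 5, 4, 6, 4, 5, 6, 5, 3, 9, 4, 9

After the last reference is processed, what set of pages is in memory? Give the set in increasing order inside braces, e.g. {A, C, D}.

3 → miss, frames [3]
4 → miss, frames [3, 4]
3 → hit
1 → miss, frames [3, 4, 1]
4 → hit
1 → hit
6 → miss, evict 3, frames [4, 1, 6]
9 → miss, evict 4, frames [1, 6, 9]
6 → hit
5 → miss, evict 1, frames [6, 9, 5]
4 → miss, evict 6, frames [9, 5, 4]
6 → miss, evict 9, frames [5, 4, 6]
4 → hit
5 → hit
6 → hit
5 → hit
3 → miss, evict 5, frames [4, 6, 3]
9 → miss, evict 4, frames [6, 3, 9]
4 → miss, evict 6, frames [3, 9, 4]
9 → hit

{3, 4, 9}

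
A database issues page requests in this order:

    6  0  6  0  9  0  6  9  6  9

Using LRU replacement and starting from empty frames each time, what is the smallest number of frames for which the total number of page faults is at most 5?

2

f=1: 10 faults
f=2: 5 faults
f=3: 3 faults
Smallest f with faults ≤ 5 is 2.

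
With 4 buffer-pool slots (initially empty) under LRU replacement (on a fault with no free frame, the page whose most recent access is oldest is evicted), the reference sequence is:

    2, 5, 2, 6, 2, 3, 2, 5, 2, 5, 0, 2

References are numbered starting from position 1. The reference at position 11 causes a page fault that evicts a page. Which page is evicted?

pos 1: 2 → miss, frames {2}
pos 2: 5 → miss, frames {2,5}
pos 3: 2 → hit
pos 4: 6 → miss, frames {5,2,6}
pos 5: 2 → hit
pos 6: 3 → miss, frames {5,6,2,3}
pos 7: 2 → hit
pos 8: 5 → hit
pos 9: 2 → hit
pos 10: 5 → hit
pos 11: 0 → miss, evict 6, frames {3,2,5,0}
At position 11, page 6 is evicted.

6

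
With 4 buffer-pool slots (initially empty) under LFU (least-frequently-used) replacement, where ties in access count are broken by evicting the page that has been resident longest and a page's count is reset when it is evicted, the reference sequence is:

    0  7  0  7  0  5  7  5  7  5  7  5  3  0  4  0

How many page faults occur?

0 → fault, frames {0}
7 → fault, frames {0,7}
0 → hit
7 → hit
0 → hit
5 → fault, frames {0,7,5}
7 → hit
5 → hit
7 → hit
5 → hit
7 → hit
5 → hit
3 → fault, frames {0,7,5,3}
0 → hit
4 → fault, evict 3, frames {0,7,5,4}
0 → hit
Page faults: 5.

5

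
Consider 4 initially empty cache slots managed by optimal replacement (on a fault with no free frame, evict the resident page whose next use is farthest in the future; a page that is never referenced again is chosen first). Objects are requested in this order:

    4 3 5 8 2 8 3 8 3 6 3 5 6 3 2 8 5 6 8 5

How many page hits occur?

4: fault, frames (4)
3: fault, frames (4 3)
5: fault, frames (4 3 5)
8: fault, frames (4 3 5 8)
2: fault, evict 4, frames (3 5 8 2)
8: hit
3: hit
8: hit
3: hit
6: fault, evict 8, frames (3 5 2 6)
3: hit
5: hit
6: hit
3: hit
2: hit
8: fault, evict 2, frames (3 5 6 8)
5: hit
6: hit
8: hit
5: hit
Hits: 13.

13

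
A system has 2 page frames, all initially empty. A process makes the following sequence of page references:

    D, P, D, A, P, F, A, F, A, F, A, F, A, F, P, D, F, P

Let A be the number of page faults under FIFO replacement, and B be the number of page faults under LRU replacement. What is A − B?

-2

Under FIFO: F F . F . F . . . . . . . . F F F F → 8 faults.
Under LRU: F F . F F F F . . . . . . . F F F F → 10 faults.
A − B = 8 − 10 = -2.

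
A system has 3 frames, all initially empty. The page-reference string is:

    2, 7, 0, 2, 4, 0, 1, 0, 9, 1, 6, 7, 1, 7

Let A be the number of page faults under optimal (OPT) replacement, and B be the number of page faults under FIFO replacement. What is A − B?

-2

Under OPT: F F F . F . F . F . F . . . → 7 faults.
Under FIFO: F F F . F . F . F . F F F . → 9 faults.
A − B = 7 − 9 = -2.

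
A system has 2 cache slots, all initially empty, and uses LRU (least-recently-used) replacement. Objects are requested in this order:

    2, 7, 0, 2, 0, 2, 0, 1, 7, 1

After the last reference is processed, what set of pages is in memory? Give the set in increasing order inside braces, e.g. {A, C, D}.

{1, 7}

2: fault, frames (2)
7: fault, frames (2 7)
0: fault, evict 2, frames (7 0)
2: fault, evict 7, frames (0 2)
0: hit
2: hit
0: hit
1: fault, evict 2, frames (0 1)
7: fault, evict 0, frames (1 7)
1: hit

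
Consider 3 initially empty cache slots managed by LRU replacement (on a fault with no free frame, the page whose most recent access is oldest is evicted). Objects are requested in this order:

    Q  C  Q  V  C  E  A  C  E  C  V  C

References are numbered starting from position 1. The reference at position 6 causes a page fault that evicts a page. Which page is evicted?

Q

pos 1: Q → miss, frames {Q}
pos 2: C → miss, frames {Q,C}
pos 3: Q → hit
pos 4: V → miss, frames {C,Q,V}
pos 5: C → hit
pos 6: E → miss, evict Q, frames {V,C,E}
At position 6, page Q is evicted.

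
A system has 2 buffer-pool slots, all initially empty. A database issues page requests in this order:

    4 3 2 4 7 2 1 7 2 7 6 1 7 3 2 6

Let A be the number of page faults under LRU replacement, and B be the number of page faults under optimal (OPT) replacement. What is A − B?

Under LRU: F F F F F F F F F . F F F F F F → 15 faults.
Under OPT: F F F . F . F . F . F F . F F F → 11 faults.
A − B = 15 − 11 = 4.

4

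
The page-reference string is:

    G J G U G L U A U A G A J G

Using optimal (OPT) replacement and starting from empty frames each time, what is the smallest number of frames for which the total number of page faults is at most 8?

2

f=1: 14 faults
f=2: 7 faults
f=3: 6 faults
f=4: 5 faults
f=5: 5 faults
Smallest f with faults ≤ 8 is 2.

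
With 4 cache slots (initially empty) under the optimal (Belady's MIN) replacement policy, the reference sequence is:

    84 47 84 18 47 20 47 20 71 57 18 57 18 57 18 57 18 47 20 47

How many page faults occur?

6

84 → fault, frames (84)
47 → fault, frames (84 47)
84 → hit
18 → fault, frames (84 47 18)
47 → hit
20 → fault, frames (84 47 18 20)
47 → hit
20 → hit
71 → fault, evict 84, frames (47 18 20 71)
57 → fault, evict 71, frames (47 18 20 57)
18 → hit
57 → hit
18 → hit
57 → hit
18 → hit
57 → hit
18 → hit
47 → hit
20 → hit
47 → hit
Page faults: 6.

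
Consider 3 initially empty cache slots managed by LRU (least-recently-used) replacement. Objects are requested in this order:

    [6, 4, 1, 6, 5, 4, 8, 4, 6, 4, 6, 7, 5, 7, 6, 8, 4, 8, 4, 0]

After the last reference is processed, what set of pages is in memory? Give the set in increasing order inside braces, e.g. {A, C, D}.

6: miss, frames (6)
4: miss, frames (6 4)
1: miss, frames (6 4 1)
6: hit
5: miss, evict 4, frames (1 6 5)
4: miss, evict 1, frames (6 5 4)
8: miss, evict 6, frames (5 4 8)
4: hit
6: miss, evict 5, frames (8 4 6)
4: hit
6: hit
7: miss, evict 8, frames (4 6 7)
5: miss, evict 4, frames (6 7 5)
7: hit
6: hit
8: miss, evict 5, frames (7 6 8)
4: miss, evict 7, frames (6 8 4)
8: hit
4: hit
0: miss, evict 6, frames (8 4 0)

{0, 4, 8}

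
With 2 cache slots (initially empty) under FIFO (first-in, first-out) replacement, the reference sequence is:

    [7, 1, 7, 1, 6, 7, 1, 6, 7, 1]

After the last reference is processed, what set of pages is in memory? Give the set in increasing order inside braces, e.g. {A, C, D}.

7: fault, frames {7}
1: fault, frames {7,1}
7: hit
1: hit
6: fault, evict 7, frames {1,6}
7: fault, evict 1, frames {6,7}
1: fault, evict 6, frames {7,1}
6: fault, evict 7, frames {1,6}
7: fault, evict 1, frames {6,7}
1: fault, evict 6, frames {7,1}

{1, 7}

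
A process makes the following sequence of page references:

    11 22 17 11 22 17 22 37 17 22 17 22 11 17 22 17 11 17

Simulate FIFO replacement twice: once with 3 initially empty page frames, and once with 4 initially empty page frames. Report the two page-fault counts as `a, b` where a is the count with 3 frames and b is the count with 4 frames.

3 frames: F F F . . . . F . . . . F . F F . . → 7 faults.
4 frames: F F F . . . . F . . . . . . . . . . → 4 faults.
4 < 7: adding a frame reduced faults, as is typical.

7, 4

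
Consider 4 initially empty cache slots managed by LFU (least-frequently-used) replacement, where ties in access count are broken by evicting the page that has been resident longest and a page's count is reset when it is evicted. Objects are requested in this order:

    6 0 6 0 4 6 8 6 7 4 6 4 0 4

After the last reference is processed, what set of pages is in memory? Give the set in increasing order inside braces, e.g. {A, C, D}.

{0, 4, 6, 7}

6 -> miss, frames (6)
0 -> miss, frames (6 0)
6 -> hit
0 -> hit
4 -> miss, frames (6 0 4)
6 -> hit
8 -> miss, frames (6 0 4 8)
6 -> hit
7 -> miss, evict 4, frames (6 0 8 7)
4 -> miss, evict 8, frames (6 0 7 4)
6 -> hit
4 -> hit
0 -> hit
4 -> hit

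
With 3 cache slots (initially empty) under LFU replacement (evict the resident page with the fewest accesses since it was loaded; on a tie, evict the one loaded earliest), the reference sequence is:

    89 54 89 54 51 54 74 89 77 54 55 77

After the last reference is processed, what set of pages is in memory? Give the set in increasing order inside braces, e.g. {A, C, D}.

89: fault, frames [89]
54: fault, frames [89, 54]
89: hit
54: hit
51: fault, frames [89, 54, 51]
54: hit
74: fault, evict 51, frames [89, 54, 74]
89: hit
77: fault, evict 74, frames [89, 54, 77]
54: hit
55: fault, evict 77, frames [89, 54, 55]
77: fault, evict 55, frames [89, 54, 77]

{54, 77, 89}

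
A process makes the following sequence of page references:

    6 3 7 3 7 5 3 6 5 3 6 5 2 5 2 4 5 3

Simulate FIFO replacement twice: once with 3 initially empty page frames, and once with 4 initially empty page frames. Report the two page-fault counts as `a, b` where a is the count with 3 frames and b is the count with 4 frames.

3 frames: F F F . . F . F . F . . F F . F . F → 10 faults.
4 frames: F F F . . F . . . . . . F . . F . F → 7 faults.
7 < 10: adding a frame reduced faults, as is typical.

10, 7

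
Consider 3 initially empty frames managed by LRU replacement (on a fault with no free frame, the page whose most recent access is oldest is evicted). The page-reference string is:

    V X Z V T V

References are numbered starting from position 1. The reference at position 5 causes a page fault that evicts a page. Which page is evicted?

X

pos 1: V -> miss, frames [V]
pos 2: X -> miss, frames [V, X]
pos 3: Z -> miss, frames [V, X, Z]
pos 4: V -> hit
pos 5: T -> miss, evict X, frames [Z, V, T]
At position 5, page X is evicted.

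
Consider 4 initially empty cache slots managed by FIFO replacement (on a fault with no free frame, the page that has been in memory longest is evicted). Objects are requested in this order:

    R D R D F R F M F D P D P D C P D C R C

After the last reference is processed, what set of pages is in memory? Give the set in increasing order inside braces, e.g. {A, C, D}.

{C, D, P, R}

R -> miss, frames {R}
D -> miss, frames {R,D}
R -> hit
D -> hit
F -> miss, frames {R,D,F}
R -> hit
F -> hit
M -> miss, frames {R,D,F,M}
F -> hit
D -> hit
P -> miss, evict R, frames {D,F,M,P}
D -> hit
P -> hit
D -> hit
C -> miss, evict D, frames {F,M,P,C}
P -> hit
D -> miss, evict F, frames {M,P,C,D}
C -> hit
R -> miss, evict M, frames {P,C,D,R}
C -> hit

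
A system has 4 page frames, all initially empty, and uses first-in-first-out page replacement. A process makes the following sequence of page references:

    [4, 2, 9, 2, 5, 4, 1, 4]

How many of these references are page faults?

6

4 -> miss, frames [4]
2 -> miss, frames [4, 2]
9 -> miss, frames [4, 2, 9]
2 -> hit
5 -> miss, frames [4, 2, 9, 5]
4 -> hit
1 -> miss, evict 4, frames [2, 9, 5, 1]
4 -> miss, evict 2, frames [9, 5, 1, 4]
Page faults: 6.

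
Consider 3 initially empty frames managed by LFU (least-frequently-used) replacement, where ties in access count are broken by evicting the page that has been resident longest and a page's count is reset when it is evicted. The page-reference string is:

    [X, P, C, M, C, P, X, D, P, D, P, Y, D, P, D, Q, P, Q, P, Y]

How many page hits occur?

11

X → miss, frames {X}
P → miss, frames {X,P}
C → miss, frames {X,P,C}
M → miss, evict X, frames {P,C,M}
C → hit
P → hit
X → miss, evict M, frames {P,C,X}
D → miss, evict X, frames {P,C,D}
P → hit
D → hit
P → hit
Y → miss, evict C, frames {P,D,Y}
D → hit
P → hit
D → hit
Q → miss, evict Y, frames {P,D,Q}
P → hit
Q → hit
P → hit
Y → miss, evict Q, frames {P,D,Y}
Hits: 11.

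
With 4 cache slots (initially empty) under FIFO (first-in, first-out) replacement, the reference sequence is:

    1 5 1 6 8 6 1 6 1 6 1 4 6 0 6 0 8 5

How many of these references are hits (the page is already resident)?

1 → miss, frames {1}
5 → miss, frames {1,5}
1 → hit
6 → miss, frames {1,5,6}
8 → miss, frames {1,5,6,8}
6 → hit
1 → hit
6 → hit
1 → hit
6 → hit
1 → hit
4 → miss, evict 1, frames {5,6,8,4}
6 → hit
0 → miss, evict 5, frames {6,8,4,0}
6 → hit
0 → hit
8 → hit
5 → miss, evict 6, frames {8,4,0,5}
Hits: 11.

11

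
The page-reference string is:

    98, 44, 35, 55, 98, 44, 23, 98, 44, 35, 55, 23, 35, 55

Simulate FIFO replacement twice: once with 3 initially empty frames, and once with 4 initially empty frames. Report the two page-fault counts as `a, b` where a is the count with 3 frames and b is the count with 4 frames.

9, 10

3 frames: F F F F F F F . . F F . . . → 9 faults.
4 frames: F F F F . . F F F F F F . . → 10 faults.
10 > 9: adding a frame increased faults — Belady's anomaly.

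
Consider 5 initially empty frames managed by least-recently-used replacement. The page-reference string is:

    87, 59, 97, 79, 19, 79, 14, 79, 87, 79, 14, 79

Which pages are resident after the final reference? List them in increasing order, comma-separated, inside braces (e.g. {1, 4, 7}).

87 → miss, frames (87)
59 → miss, frames (87 59)
97 → miss, frames (87 59 97)
79 → miss, frames (87 59 97 79)
19 → miss, frames (87 59 97 79 19)
79 → hit
14 → miss, evict 87, frames (59 97 19 79 14)
79 → hit
87 → miss, evict 59, frames (97 19 14 79 87)
79 → hit
14 → hit
79 → hit

{14, 19, 79, 87, 97}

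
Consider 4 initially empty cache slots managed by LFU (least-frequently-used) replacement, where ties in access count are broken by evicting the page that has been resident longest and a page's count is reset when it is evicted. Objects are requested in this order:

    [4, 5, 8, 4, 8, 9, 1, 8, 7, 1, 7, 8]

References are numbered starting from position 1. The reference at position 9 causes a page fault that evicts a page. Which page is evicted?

9

pos 1: 4: fault, frames (4)
pos 2: 5: fault, frames (4 5)
pos 3: 8: fault, frames (4 5 8)
pos 4: 4: hit
pos 5: 8: hit
pos 6: 9: fault, frames (4 5 8 9)
pos 7: 1: fault, evict 5, frames (4 8 9 1)
pos 8: 8: hit
pos 9: 7: fault, evict 9, frames (4 8 1 7)
At position 9, page 9 is evicted.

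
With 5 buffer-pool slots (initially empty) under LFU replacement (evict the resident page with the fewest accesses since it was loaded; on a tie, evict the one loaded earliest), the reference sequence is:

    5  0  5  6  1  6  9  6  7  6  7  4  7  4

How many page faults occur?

7

5 → miss, frames {5}
0 → miss, frames {5,0}
5 → hit
6 → miss, frames {5,0,6}
1 → miss, frames {5,0,6,1}
6 → hit
9 → miss, frames {5,0,6,1,9}
6 → hit
7 → miss, evict 0, frames {5,6,1,9,7}
6 → hit
7 → hit
4 → miss, evict 1, frames {5,6,9,7,4}
7 → hit
4 → hit
Page faults: 7.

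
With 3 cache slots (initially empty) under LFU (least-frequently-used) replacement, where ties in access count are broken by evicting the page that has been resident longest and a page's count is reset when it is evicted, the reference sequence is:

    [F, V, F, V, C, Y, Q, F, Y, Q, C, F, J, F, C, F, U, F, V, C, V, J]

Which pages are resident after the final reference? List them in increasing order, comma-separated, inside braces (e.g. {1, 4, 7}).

{F, J, V}

F: fault, frames {F}
V: fault, frames {F,V}
F: hit
V: hit
C: fault, frames {F,V,C}
Y: fault, evict C, frames {F,V,Y}
Q: fault, evict Y, frames {F,V,Q}
F: hit
Y: fault, evict Q, frames {F,V,Y}
Q: fault, evict Y, frames {F,V,Q}
C: fault, evict Q, frames {F,V,C}
F: hit
J: fault, evict C, frames {F,V,J}
F: hit
C: fault, evict J, frames {F,V,C}
F: hit
U: fault, evict C, frames {F,V,U}
F: hit
V: hit
C: fault, evict U, frames {F,V,C}
V: hit
J: fault, evict C, frames {F,V,J}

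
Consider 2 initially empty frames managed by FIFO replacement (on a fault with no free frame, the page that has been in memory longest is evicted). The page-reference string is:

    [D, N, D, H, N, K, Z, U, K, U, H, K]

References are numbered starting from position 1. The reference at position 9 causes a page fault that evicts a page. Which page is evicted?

Z

pos 1: D -> fault, frames {D}
pos 2: N -> fault, frames {D,N}
pos 3: D -> hit
pos 4: H -> fault, evict D, frames {N,H}
pos 5: N -> hit
pos 6: K -> fault, evict N, frames {H,K}
pos 7: Z -> fault, evict H, frames {K,Z}
pos 8: U -> fault, evict K, frames {Z,U}
pos 9: K -> fault, evict Z, frames {U,K}
At position 9, page Z is evicted.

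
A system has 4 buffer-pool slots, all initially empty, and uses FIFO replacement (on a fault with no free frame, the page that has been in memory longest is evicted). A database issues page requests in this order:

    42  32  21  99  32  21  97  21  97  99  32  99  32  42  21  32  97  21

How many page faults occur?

42 -> miss, frames [42]
32 -> miss, frames [42, 32]
21 -> miss, frames [42, 32, 21]
99 -> miss, frames [42, 32, 21, 99]
32 -> hit
21 -> hit
97 -> miss, evict 42, frames [32, 21, 99, 97]
21 -> hit
97 -> hit
99 -> hit
32 -> hit
99 -> hit
32 -> hit
42 -> miss, evict 32, frames [21, 99, 97, 42]
21 -> hit
32 -> miss, evict 21, frames [99, 97, 42, 32]
97 -> hit
21 -> miss, evict 99, frames [97, 42, 32, 21]
Page faults: 8.

8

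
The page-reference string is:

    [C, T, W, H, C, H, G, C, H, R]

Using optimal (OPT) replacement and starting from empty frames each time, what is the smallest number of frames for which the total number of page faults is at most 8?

2

f=1: 10 faults
f=2: 7 faults
f=3: 6 faults
f=4: 6 faults
f=5: 6 faults
f=6: 6 faults
Smallest f with faults ≤ 8 is 2.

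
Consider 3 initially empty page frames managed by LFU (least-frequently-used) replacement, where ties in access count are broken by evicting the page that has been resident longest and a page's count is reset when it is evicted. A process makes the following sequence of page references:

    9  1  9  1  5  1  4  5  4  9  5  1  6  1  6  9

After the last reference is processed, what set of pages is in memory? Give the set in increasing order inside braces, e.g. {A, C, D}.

9 -> miss, frames (9)
1 -> miss, frames (9 1)
9 -> hit
1 -> hit
5 -> miss, frames (9 1 5)
1 -> hit
4 -> miss, evict 5, frames (9 1 4)
5 -> miss, evict 4, frames (9 1 5)
4 -> miss, evict 5, frames (9 1 4)
9 -> hit
5 -> miss, evict 4, frames (9 1 5)
1 -> hit
6 -> miss, evict 5, frames (9 1 6)
1 -> hit
6 -> hit
9 -> hit

{1, 6, 9}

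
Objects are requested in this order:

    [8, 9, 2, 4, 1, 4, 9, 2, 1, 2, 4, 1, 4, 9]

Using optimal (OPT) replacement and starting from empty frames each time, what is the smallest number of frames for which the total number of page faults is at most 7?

3

f=1: 14 faults
f=2: 9 faults
f=3: 7 faults
f=4: 5 faults
f=5: 5 faults
Smallest f with faults ≤ 7 is 3.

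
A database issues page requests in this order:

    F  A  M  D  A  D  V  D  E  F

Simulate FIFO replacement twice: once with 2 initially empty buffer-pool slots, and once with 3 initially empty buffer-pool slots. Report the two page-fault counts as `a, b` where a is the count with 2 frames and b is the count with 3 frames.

2 frames: F F F F F . F F F F → 9 faults.
3 frames: F F F F . . F . F F → 7 faults.
7 < 9: adding a frame reduced faults, as is typical.

9, 7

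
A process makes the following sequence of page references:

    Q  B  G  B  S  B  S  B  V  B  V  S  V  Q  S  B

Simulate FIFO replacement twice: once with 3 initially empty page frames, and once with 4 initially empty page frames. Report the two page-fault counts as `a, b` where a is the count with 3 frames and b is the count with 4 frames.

3 frames: F F F . F . . . F F . . . F F . → 8 faults.
4 frames: F F F . F . . . F . . . . F . F → 7 faults.
7 < 8: adding a frame reduced faults, as is typical.

8, 7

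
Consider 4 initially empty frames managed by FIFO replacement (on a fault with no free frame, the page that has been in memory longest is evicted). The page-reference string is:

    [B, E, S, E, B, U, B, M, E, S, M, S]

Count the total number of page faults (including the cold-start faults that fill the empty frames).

B → miss, frames {B}
E → miss, frames {B,E}
S → miss, frames {B,E,S}
E → hit
B → hit
U → miss, frames {B,E,S,U}
B → hit
M → miss, evict B, frames {E,S,U,M}
E → hit
S → hit
M → hit
S → hit
Page faults: 5.

5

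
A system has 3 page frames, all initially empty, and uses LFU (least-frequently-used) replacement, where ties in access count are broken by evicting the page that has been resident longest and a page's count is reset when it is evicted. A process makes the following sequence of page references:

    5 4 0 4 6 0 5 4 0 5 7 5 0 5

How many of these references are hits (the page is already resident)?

5 -> fault, frames (5)
4 -> fault, frames (5 4)
0 -> fault, frames (5 4 0)
4 -> hit
6 -> fault, evict 5, frames (4 0 6)
0 -> hit
5 -> fault, evict 6, frames (4 0 5)
4 -> hit
0 -> hit
5 -> hit
7 -> fault, evict 5, frames (4 0 7)
5 -> fault, evict 7, frames (4 0 5)
0 -> hit
5 -> hit
Hits: 7.

7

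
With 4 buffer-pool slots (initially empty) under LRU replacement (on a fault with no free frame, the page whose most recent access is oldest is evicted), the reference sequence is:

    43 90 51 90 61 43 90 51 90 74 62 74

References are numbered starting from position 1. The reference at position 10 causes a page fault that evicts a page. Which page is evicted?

pos 1: 43 -> fault, frames {43}
pos 2: 90 -> fault, frames {43,90}
pos 3: 51 -> fault, frames {43,90,51}
pos 4: 90 -> hit
pos 5: 61 -> fault, frames {43,51,90,61}
pos 6: 43 -> hit
pos 7: 90 -> hit
pos 8: 51 -> hit
pos 9: 90 -> hit
pos 10: 74 -> fault, evict 61, frames {43,51,90,74}
At position 10, page 61 is evicted.

61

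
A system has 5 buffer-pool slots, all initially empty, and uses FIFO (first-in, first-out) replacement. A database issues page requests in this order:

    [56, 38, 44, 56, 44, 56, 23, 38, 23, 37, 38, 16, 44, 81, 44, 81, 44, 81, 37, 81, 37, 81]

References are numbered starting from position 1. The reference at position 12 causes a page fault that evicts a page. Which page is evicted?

pos 1: 56 -> miss, frames [56]
pos 2: 38 -> miss, frames [56, 38]
pos 3: 44 -> miss, frames [56, 38, 44]
pos 4: 56 -> hit
pos 5: 44 -> hit
pos 6: 56 -> hit
pos 7: 23 -> miss, frames [56, 38, 44, 23]
pos 8: 38 -> hit
pos 9: 23 -> hit
pos 10: 37 -> miss, frames [56, 38, 44, 23, 37]
pos 11: 38 -> hit
pos 12: 16 -> miss, evict 56, frames [38, 44, 23, 37, 16]
At position 12, page 56 is evicted.

56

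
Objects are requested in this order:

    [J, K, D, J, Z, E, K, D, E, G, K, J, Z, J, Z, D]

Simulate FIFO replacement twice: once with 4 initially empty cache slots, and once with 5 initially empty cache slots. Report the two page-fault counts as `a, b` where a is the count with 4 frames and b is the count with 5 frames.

10, 7

4 frames: F F F . F F . . . F F F F . . F → 10 faults.
5 frames: F F F . F F . . . F . F . . . . → 7 faults.
7 < 10: adding a frame reduced faults, as is typical.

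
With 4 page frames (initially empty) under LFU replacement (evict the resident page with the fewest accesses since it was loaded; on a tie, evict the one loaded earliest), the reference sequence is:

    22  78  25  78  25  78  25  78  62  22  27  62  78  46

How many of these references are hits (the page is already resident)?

7

22 -> miss, frames [22]
78 -> miss, frames [22, 78]
25 -> miss, frames [22, 78, 25]
78 -> hit
25 -> hit
78 -> hit
25 -> hit
78 -> hit
62 -> miss, frames [22, 78, 25, 62]
22 -> hit
27 -> miss, evict 62, frames [22, 78, 25, 27]
62 -> miss, evict 27, frames [22, 78, 25, 62]
78 -> hit
46 -> miss, evict 62, frames [22, 78, 25, 46]
Hits: 7.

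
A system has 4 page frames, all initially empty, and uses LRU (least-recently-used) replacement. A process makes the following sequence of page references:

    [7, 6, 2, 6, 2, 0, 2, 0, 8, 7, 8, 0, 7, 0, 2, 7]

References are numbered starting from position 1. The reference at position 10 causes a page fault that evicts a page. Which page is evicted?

pos 1: 7 → fault, frames (7)
pos 2: 6 → fault, frames (7 6)
pos 3: 2 → fault, frames (7 6 2)
pos 4: 6 → hit
pos 5: 2 → hit
pos 6: 0 → fault, frames (7 6 2 0)
pos 7: 2 → hit
pos 8: 0 → hit
pos 9: 8 → fault, evict 7, frames (6 2 0 8)
pos 10: 7 → fault, evict 6, frames (2 0 8 7)
At position 10, page 6 is evicted.

6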